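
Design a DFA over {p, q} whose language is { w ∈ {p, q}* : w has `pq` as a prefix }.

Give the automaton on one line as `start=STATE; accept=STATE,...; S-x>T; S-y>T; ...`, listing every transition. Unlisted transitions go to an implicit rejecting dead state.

Walk along `pq` while the input agrees: from A take `p` to B, and so on. Any deviation drops to the rejecting sink D. Once C is reached the prefix is confirmed and every continuation is accepted.
With 4 states:
       p  q 
>  A   B  D 
   B   D  C 
 * C   C  C 
   D   D  D 
(> = start, * = accepting)

start=A; accept=C; A-p>B; A-q>D; B-p>D; B-q>C; C-p>C; C-q>C; D-p>D; D-q>D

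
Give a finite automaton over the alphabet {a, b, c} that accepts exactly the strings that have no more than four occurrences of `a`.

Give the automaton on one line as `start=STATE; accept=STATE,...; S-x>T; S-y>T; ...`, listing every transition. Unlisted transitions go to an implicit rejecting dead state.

Count `a`s, saturating at 5: states q0 through q4 mean 0 through 4 `a`s seen; q5 means more than 4. Each `a` increments (capped at q5); other symbols loop. Accept from {q0, q1, q2, q3, q4}.
A 6-state machine:
        a   b   c  
>* q0   q1  q0  q0 
 * q1   q2  q1  q1 
 * q2   q3  q2  q2 
 * q3   q4  q3  q3 
 * q4   q5  q4  q4 
   q5   q5  q5  q5 
(> = start, * = accepting)

start=q0; accept=q0,q1,q2,q3,q4; q0-a>q1; q0-b>q0; q0-c>q0; q1-a>q2; q1-b>q1; q1-c>q1; q2-a>q3; q2-b>q2; q2-c>q2; q3-a>q4; q3-b>q3; q3-c>q3; q4-a>q5; q4-b>q4; q4-c>q4; q5-a>q5; q5-b>q5; q5-c>q5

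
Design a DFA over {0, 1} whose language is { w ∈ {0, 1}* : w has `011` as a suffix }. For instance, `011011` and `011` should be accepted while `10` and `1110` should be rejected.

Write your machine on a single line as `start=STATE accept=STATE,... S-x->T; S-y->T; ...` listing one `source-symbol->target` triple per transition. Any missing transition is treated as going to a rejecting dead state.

Let each state record the length of the longest suffix of the input read so far that is also a prefix of `011`. q1 means the last symbol is `0`; q2 means the last 2 symbols are `01`; q3 means the last 3 symbols are `011`. Accept only at q3, where the string currently ends in `011`.
        0   1  
>  q0   q1  q0 
   q1   q1  q2 
   q2   q1  q3 
 * q3   q1  q0 
(> = start, * = accepting)

start=q0; accept=q3; q0-0->q1; q0-1->q0; q1-0->q1; q1-1->q2; q2-0->q1; q2-1->q3; q3-0->q1; q3-1->q0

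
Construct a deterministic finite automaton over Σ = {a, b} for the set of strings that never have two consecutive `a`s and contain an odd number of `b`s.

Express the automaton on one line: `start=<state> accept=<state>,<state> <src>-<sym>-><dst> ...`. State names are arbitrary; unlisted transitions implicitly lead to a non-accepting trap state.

Build one automaton per condition and run them in lockstep. The first has 3 states tracking partial matches of the forbidden pattern `aa`; the second has 2 states tracking the count of `b`s modulo 2. A product state is a pair (one from each), accepting exactly when both do.
A 6-state machine:
        a   b  
>  S0   S1  S2 
   S1   S3  S2 
 * S2   S4  S0 
   S3   S3  S5 
 * S4   S5  S0 
   S5   S5  S3 
(> = start, * = accepting)

start=S0 accept=S2,S4 S0-a->S1 S0-b->S2 S1-a->S3 S1-b->S2 S2-a->S4 S2-b->S0 S3-a->S3 S3-b->S5 S4-a->S5 S4-b->S0 S5-a->S5 S5-b->S3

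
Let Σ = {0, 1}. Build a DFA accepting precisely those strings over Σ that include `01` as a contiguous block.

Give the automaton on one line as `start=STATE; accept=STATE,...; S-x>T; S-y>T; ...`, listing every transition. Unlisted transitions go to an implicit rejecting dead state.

States q0..q1 record the length of the longest prefix of `01` that matches the current input suffix. Reaching q2 means `01` has been seen, and we stay there forever. Accept from q2.
3 states suffice.
        0   1  
>  q0   q1  q0 
   q1   q1  q2 
 * q2   q2  q2 
(> = start, * = accepting)

start=q0; accept=q2; q0-0>q1; q0-1>q0; q1-0>q1; q1-1>q2; q2-0>q2; q2-1>q2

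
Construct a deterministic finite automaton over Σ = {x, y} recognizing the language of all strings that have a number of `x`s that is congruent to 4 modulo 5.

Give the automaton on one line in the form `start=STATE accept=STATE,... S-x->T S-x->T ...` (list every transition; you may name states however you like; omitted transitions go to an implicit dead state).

Keep the running count of `x`s modulo 5: each `x` advances along the cycle q0 → q1 → q2 → q3 → q4 → q0 while other symbols loop. Accept at q4.
A 5-state machine:
        x   y  
>  q0   q1  q0 
   q1   q2  q1 
   q2   q3  q2 
   q3   q4  q3 
 * q4   q0  q4 
(> = start, * = accepting)

start=q0 accept=q4 q0-x->q1 q0-y->q0 q1-x->q2 q1-y->q1 q2-x->q3 q2-y->q2 q3-x->q4 q3-y->q3 q4-x->q0 q4-y->q4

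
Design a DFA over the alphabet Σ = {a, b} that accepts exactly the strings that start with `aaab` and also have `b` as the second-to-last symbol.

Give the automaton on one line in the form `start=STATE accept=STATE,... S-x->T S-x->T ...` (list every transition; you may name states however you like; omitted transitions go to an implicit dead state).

Build one automaton per condition and run them in lockstep. The first has 6 states tracking whether the input so far still matches the prefix `aaab`; the second has 7 states tracking the last 2 symbols read. A product state is a pair (one from each), accepting exactly when both do. After merging equivalent states the machine shrinks.
9 states suffice.
        a   b  
>  q0   q1  q2 
   q1   q3  q2 
   q2   q2  q2 
   q3   q4  q2 
   q4   q2  q5 
   q5   q6  q7 
 * q6   q8  q5 
 * q7   q6  q7 
   q8   q8  q5 
(> = start, * = accepting)

start=q0 accept=q6,q7 q0-a->q1 q0-b->q2 q1-a->q3 q1-b->q2 q2-a->q2 q2-b->q2 q3-a->q4 q3-b->q2 q4-a->q2 q4-b->q5 q5-a->q6 q5-b->q7 q6-a->q8 q6-b->q5 q7-a->q6 q7-b->q7 q8-a->q8 q8-b->q5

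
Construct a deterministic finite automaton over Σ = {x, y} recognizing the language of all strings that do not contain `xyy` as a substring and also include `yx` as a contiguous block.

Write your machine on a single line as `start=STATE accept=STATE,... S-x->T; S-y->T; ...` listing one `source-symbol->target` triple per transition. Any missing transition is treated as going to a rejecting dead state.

Run two small machines in parallel and take their product. One (4 states) tracks partial matches of the forbidden pattern `xyy`; the other (3 states) tracks whether and how much of `yx` has been seen. Each combined state is a pair, one component from each; accept when both components accept. Equivalent product states are then merged.
7 states suffice.
        x   y  
>  q0   q1  q2 
   q1   q1  q3 
   q2   q4  q2 
   q3   q4  q5 
 * q4   q4  q6 
   q5   q5  q5 
 * q6   q4  q5 
(> = start, * = accepting)

start=q0; accept=q4,q6; q0-x->q1; q0-y->q2; q1-x->q1; q1-y->q3; q2-x->q4; q2-y->q2; q3-x->q4; q3-y->q5; q4-x->q4; q4-y->q6; q5-x->q5; q5-y->q5; q6-x->q4; q6-y->q5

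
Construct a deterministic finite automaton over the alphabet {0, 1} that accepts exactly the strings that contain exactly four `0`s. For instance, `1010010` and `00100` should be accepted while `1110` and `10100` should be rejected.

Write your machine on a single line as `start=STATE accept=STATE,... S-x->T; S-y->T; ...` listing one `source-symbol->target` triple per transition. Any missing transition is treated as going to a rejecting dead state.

start=A; accept=E; A-0->B; A-1->A; B-0->C; B-1->B; C-0->D; C-1->C; D-0->E; D-1->D; E-0->F; E-1->E; F-0->F; F-1->F

Count `0`s, saturating at 5: states A through E mean 0 through 4 `0`s seen; F means more than 4. Each `0` increments (capped at F); other symbols loop. Accept from {E}.
With 6 states:
       0  1 
>  A   B  A 
   B   C  B 
   C   D  C 
   D   E  D 
 * E   F  E 
   F   F  F 
(> = start, * = accepting)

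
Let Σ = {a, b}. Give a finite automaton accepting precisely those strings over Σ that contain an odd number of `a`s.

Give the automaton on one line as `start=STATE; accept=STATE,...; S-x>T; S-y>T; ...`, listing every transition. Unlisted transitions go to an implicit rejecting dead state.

start=q0; accept=q1; q0-a>q1; q0-b>q0; q1-a>q0; q1-b>q1

The only thing that matters is how many `a`s have appeared, reduced mod 2. Use one state per residue: q0 for 0, …, q1 for 1. Reading `a` moves to the next residue; anything else stays put. q1 is accepting.
2 states suffice.
        a   b  
>  q0   q1  q0 
 * q1   q0  q1 
(> = start, * = accepting)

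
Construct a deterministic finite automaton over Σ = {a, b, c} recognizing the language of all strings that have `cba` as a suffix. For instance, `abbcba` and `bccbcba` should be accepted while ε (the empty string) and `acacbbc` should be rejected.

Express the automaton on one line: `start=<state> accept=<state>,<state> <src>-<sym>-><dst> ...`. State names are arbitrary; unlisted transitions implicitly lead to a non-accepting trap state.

Let each state record the length of the longest suffix of the input read so far that is also a prefix of `cba`. S1 means the last symbol is `c`; S2 means the last 2 symbols are `cb`; S3 means the last 3 symbols are `cba`. Accept only at S3, where the string currently ends in `cba`.
With 4 states:
        a   b   c  
>  S0   S0  S0  S1 
   S1   S0  S2  S1 
   S2   S3  S0  S1 
 * S3   S0  S0  S1 
(> = start, * = accepting)

start=S0 accept=S3 S0-a->S0 S0-b->S0 S0-c->S1 S1-a->S0 S1-b->S2 S1-c->S1 S2-a->S3 S2-b->S0 S2-c->S1 S3-a->S0 S3-b->S0 S3-c->S1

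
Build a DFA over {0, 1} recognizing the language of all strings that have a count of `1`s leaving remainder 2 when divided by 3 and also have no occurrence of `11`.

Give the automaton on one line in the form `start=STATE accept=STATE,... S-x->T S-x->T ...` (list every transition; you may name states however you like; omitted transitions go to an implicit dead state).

Run two small machines in parallel and take their product. The first has 3 states tracking the count of `1`s modulo 3; the second has 3 states tracking partial matches of the forbidden pattern `11`. A product state is a pair (one from each), accepting exactly when both do. Equivalent product states are then merged.
7 states suffice.
        0   1  
>  q0   q0  q1 
   q1   q2  q3 
   q2   q2  q4 
   q3   q3  q3 
 * q4   q5  q3 
 * q5   q5  q6 
   q6   q0  q3 
(> = start, * = accepting)

start=q0 accept=q4,q5 q0-0->q0 q0-1->q1 q1-0->q2 q1-1->q3 q2-0->q2 q2-1->q4 q3-0->q3 q3-1->q3 q4-0->q5 q4-1->q3 q5-0->q5 q5-1->q6 q6-0->q0 q6-1->q3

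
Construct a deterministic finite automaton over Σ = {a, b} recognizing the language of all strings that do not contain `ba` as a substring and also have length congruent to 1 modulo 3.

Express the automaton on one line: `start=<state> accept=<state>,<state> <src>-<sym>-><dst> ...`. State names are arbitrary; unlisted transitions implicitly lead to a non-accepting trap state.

start=S0 accept=S1,S2 S0-a->S1 S0-b->S2 S1-a->S3 S1-b->S4 S2-a->S5 S2-b->S4 S3-a->S0 S3-b->S6 S4-a->S5 S4-b->S6 S5-a->S5 S5-b->S5 S6-a->S5 S6-b->S2

Run two small machines in parallel and take their product. One (3 states) tracks partial matches of the forbidden pattern `ba`; the other (3 states) tracks the input length modulo 3. Each combined state is a pair, one component from each; accept when both components accept. Minimizing collapses redundant product states.
7 states suffice.
        a   b  
>  S0   S1  S2 
 * S1   S3  S4 
 * S2   S5  S4 
   S3   S0  S6 
   S4   S5  S6 
   S5   S5  S5 
   S6   S5  S2 
(> = start, * = accepting)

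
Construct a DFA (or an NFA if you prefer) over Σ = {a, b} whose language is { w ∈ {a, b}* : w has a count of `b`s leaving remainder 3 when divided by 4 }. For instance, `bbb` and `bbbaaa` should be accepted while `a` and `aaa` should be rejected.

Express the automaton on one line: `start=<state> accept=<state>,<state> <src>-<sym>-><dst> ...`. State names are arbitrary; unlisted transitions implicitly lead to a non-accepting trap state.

start=S0 accept=S3 S0-a->S0 S0-b->S1 S1-a->S1 S1-b->S2 S2-a->S2 S2-b->S3 S3-a->S3 S3-b->S0

The only thing that matters is how many `b`s have appeared, reduced mod 4. Use one state per residue: S0 for 0, …, S3 for 3. Reading `b` moves to the next residue; anything else stays put. S3 is accepting.
A 4-state machine:
        a   b  
>  S0   S0  S1 
   S1   S1  S2 
   S2   S2  S3 
 * S3   S3  S0 
(> = start, * = accepting)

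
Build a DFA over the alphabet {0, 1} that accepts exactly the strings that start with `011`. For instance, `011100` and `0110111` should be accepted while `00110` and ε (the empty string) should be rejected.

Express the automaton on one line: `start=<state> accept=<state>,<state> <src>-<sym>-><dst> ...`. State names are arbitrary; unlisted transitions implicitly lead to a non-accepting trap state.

Walk along `011` while the input agrees: from q0 take `0` to q1, and so on. Any deviation drops to the rejecting sink q4. Once q3 is reached the prefix is confirmed and every continuation is accepted.
A 5-state machine:
        0   1  
>  q0   q1  q4 
   q1   q4  q2 
   q2   q4  q3 
 * q3   q3  q3 
   q4   q4  q4 
(> = start, * = accepting)

start=q0 accept=q3 q0-0->q1 q0-1->q4 q1-0->q4 q1-1->q2 q2-0->q4 q2-1->q3 q3-0->q3 q3-1->q3 q4-0->q4 q4-1->q4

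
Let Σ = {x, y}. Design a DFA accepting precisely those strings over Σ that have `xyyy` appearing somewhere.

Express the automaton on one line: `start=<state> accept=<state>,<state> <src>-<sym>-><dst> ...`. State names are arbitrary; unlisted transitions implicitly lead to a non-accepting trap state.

States s0..s3 record the length of the longest prefix of `xyyy` that matches the current input suffix. Reaching s4 means `xyyy` has been seen, and we stay there forever. Accept from s4.
        x   y  
>  s0   s1  s0 
   s1   s1  s2 
   s2   s1  s3 
   s3   s1  s4 
 * s4   s4  s4 
(> = start, * = accepting)

start=s0 accept=s4 s0-x->s1 s0-y->s0 s1-x->s1 s1-y->s2 s2-x->s1 s2-y->s3 s3-x->s1 s3-y->s4 s4-x->s4 s4-y->s4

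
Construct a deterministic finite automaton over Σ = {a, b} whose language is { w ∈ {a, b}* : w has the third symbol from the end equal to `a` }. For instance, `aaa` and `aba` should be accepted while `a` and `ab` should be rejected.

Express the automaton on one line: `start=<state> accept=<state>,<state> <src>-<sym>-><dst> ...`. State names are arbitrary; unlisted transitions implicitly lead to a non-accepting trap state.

A DFA must remember the last 3 symbols (since which symbol is third-to-last isn't known until the input ends). Use one state per possible window of the last ≤3 symbols; accept from those whose window starts with `a`.
With 15 states:
          a    b  
>  q0     q1   q2 
   q1     q3   q4 
   q2     q5   q6 
   q3     q7   q8 
   q4     q9  q10 
   q5    q11  q12 
   q6    q13  q14 
 * q7     q7   q8 
 * q8     q9  q10 
 * q9    q11  q12 
 * q10   q13  q14 
   q11    q7   q8 
   q12    q9  q10 
   q13   q11  q12 
   q14   q13  q14 
(> = start, * = accepting)

start=q0 accept=q7,q8,q9,q10 q0-a->q1 q0-b->q2 q1-a->q3 q1-b->q4 q2-a->q5 q2-b->q6 q3-a->q7 q3-b->q8 q4-a->q9 q4-b->q10 q5-a->q11 q5-b->q12 q6-a->q13 q6-b->q14 q7-a->q7 q7-b->q8 q8-a->q9 q8-b->q10 q9-a->q11 q9-b->q12 q10-a->q13 q10-b->q14 q11-a->q7 q11-b->q8 q12-a->q9 q12-b->q10 q13-a->q11 q13-b->q12 q14-a->q13 q14-b->q14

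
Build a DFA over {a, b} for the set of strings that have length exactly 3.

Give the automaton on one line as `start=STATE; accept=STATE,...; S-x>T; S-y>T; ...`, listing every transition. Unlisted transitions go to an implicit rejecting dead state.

start=s0; accept=s3; s0-a>s1; s0-b>s1; s1-a>s2; s1-b>s2; s2-a>s3; s2-b>s3; s3-a>s4; s3-b>s4; s4-a>s4; s4-b>s4

Count input length up to 4: every symbol moves from s0 toward s4, which means 'more than 3' and absorbs. Accept from {s3}.
A 5-state machine:
        a   b  
>  s0   s1  s1 
   s1   s2  s2 
   s2   s3  s3 
 * s3   s4  s4 
   s4   s4  s4 
(> = start, * = accepting)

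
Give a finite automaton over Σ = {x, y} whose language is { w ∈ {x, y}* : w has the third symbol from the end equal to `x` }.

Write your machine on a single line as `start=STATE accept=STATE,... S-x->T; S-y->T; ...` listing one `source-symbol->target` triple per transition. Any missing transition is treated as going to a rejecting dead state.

start=A; accept=H,I,J,K; A-x->B; A-y->C; B-x->D; B-y->E; C-x->F; C-y->G; D-x->H; D-y->I; E-x->J; E-y->K; F-x->L; F-y->M; G-x->N; G-y->O; H-x->H; H-y->I; I-x->J; I-y->K; J-x->L; J-y->M; K-x->N; K-y->O; L-x->H; L-y->I; M-x->J; M-y->K; N-x->L; N-y->M; O-x->N; O-y->O

Because acceptance depends on a position counted from the end, the machine has to buffer the most recent 3 symbols. Make each state the string of the last up-to-3 symbols read; on input `x` shift the window left and append `x`. Accept when the buffered window has length 3 and begins with `x`.
With 15 states:
       x  y 
>  A   B  C 
   B   D  E 
   C   F  G 
   D   H  I 
   E   J  K 
   F   L  M 
   G   N  O 
 * H   H  I 
 * I   J  K 
 * J   L  M 
 * K   N  O 
   L   H  I 
   M   J  K 
   N   L  M 
   O   N  O 
(> = start, * = accepting)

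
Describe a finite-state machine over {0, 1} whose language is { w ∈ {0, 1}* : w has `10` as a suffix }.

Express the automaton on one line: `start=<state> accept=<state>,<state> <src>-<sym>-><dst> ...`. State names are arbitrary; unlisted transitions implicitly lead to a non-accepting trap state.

start=A accept=C A-0->A A-1->B B-0->C B-1->B C-0->A C-1->B

Let each state record the length of the longest suffix of the input read so far that is also a prefix of `10`. B means the last symbol is `1`; C means the last 2 symbols are `10`. Accept only at C, where the string currently ends in `10`.
3 states suffice.
       0  1 
>  A   A  B 
   B   C  B 
 * C   A  B 
(> = start, * = accepting)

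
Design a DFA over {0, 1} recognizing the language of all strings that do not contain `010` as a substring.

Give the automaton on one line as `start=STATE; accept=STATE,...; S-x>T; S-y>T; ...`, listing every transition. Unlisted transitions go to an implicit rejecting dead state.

start=S0; accept=S0,S1,S2; S0-0>S1; S0-1>S0; S1-0>S1; S1-1>S2; S2-0>S3; S2-1>S0; S3-0>S3; S3-1>S3

Track partial matches of the forbidden pattern `010`. State S3 is a dead state reached once `010` has occurred; every other state accepts. S0 means no part of `010` is currently matched.
With 4 states:
        0   1  
>* S0   S1  S0 
 * S1   S1  S2 
 * S2   S3  S0 
   S3   S3  S3 
(> = start, * = accepting)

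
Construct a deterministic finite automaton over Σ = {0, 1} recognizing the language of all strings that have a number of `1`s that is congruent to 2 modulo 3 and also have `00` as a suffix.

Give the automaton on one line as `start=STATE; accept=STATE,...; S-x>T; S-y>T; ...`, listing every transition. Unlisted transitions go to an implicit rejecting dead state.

Handle the two conditions separately and then intersect. The first has 3 states tracking the count of `1`s modulo 3; the second has 3 states tracking how much of the suffix `00` has currently been matched. A product state is a pair (one from each), accepting exactly when both do.
With 9 states:
        0   1  
>  s0   s1  s2 
   s1   s3  s2 
   s2   s4  s5 
   s3   s3  s2 
   s4   s6  s5 
   s5   s7  s0 
   s6   s6  s5 
   s7   s8  s0 
 * s8   s8  s0 
(> = start, * = accepting)

start=s0; accept=s8; s0-0>s1; s0-1>s2; s1-0>s3; s1-1>s2; s2-0>s4; s2-1>s5; s3-0>s3; s3-1>s2; s4-0>s6; s4-1>s5; s5-0>s7; s5-1>s0; s6-0>s6; s6-1>s5; s7-0>s8; s7-1>s0; s8-0>s8; s8-1>s0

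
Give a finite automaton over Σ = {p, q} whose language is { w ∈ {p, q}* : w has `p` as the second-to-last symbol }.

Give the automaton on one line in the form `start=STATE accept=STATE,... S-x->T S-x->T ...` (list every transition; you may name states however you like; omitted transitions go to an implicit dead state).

start=A accept=D,E A-p->B A-q->C B-p->D B-q->E C-p->F C-q->G D-p->D D-q->E E-p->F E-q->G F-p->D F-q->E G-p->F G-q->G

Because acceptance depends on a position counted from the end, the machine has to buffer the most recent 2 symbols. Make each state the string of the last up-to-2 symbols read; on input `x` shift the window left and append `x`. Accept when the buffered window has length 2 and begins with `p`.
A 7-state machine:
       p  q 
>  A   B  C 
   B   D  E 
   C   F  G 
 * D   D  E 
 * E   F  G 
   F   D  E 
   G   F  G 
(> = start, * = accepting)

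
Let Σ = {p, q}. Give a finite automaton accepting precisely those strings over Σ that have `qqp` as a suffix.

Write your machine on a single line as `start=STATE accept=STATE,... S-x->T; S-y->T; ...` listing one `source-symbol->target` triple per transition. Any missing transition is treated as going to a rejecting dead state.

Let each state record the length of the longest suffix of the input read so far that is also a prefix of `qqp`. s1 means the last symbol is `q`; s2 means the last 2 symbols are `qq`; s3 means the last 3 symbols are `qqp`. Accept only at s3, where the string currently ends in `qqp`.
4 states suffice.
        p   q  
>  s0   s0  s1 
   s1   s0  s2 
   s2   s3  s2 
 * s3   s0  s1 
(> = start, * = accepting)

start=s0; accept=s3; s0-p->s0; s0-q->s1; s1-p->s0; s1-q->s2; s2-p->s3; s2-q->s2; s3-p->s0; s3-q->s1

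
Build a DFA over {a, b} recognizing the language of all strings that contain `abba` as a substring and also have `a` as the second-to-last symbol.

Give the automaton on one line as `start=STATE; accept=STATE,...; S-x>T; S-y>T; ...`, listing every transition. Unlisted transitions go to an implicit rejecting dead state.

start=s0; accept=s5,s6; s0-a>s1; s0-b>s0; s1-a>s1; s1-b>s2; s2-a>s1; s2-b>s3; s3-a>s4; s3-b>s0; s4-a>s5; s4-b>s6; s5-a>s5; s5-b>s6; s6-a>s4; s6-b>s7; s7-a>s4; s7-b>s7

Handle the two conditions separately and then intersect. One (5 states) tracks whether and how much of `abba` has been seen; the other (7 states) tracks the last 2 symbols read. Each combined state is a pair, one component from each; accept when both components accept. Equivalent product states are then merged.
An 8-state machine:
        a   b  
>  s0   s1  s0 
   s1   s1  s2 
   s2   s1  s3 
   s3   s4  s0 
   s4   s5  s6 
 * s5   s5  s6 
 * s6   s4  s7 
   s7   s4  s7 
(> = start, * = accepting)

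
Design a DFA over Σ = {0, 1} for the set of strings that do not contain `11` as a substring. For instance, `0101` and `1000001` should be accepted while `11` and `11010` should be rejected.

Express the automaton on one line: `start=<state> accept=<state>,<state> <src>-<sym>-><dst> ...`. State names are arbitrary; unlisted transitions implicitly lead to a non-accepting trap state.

start=A accept=A,B A-0->A A-1->B B-0->A B-1->C C-0->C C-1->C

This is the complement of 'contains `11`'. Use the same substring-matching states — A through C holding how much of `11` has just been matched — but flip the accepting set: everything except the trap C accepts.
A 3-state machine:
       0  1 
>* A   A  B 
 * B   A  C 
   C   C  C 
(> = start, * = accepting)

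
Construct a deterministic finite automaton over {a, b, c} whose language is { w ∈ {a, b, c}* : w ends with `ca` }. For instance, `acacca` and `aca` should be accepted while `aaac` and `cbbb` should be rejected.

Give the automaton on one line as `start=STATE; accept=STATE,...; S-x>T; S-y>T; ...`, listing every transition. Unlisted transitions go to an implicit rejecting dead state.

Let each state record the length of the longest suffix of the input read so far that is also a prefix of `ca`. s1 means the last symbol is `c`; s2 means the last 2 symbols are `ca`. Accept only at s2, where the string currently ends in `ca`.
3 states suffice.
        a   b   c  
>  s0   s0  s0  s1 
   s1   s2  s0  s1 
 * s2   s0  s0  s1 
(> = start, * = accepting)

start=s0; accept=s2; s0-a>s0; s0-b>s0; s0-c>s1; s1-a>s2; s1-b>s0; s1-c>s1; s2-a>s0; s2-b>s0; s2-c>s1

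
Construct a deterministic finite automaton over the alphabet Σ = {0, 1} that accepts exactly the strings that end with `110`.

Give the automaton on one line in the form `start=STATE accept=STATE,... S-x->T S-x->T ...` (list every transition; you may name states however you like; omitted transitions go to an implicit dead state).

Remember how much of `110` the current input suffix matches. State s0 means no match yet; s1 means the last symbol is `1`; s2 means the last 2 symbols are `11`; s3 means the last 3 symbols are `110`. Only s3 accepts. On a mismatch, fall back to the longest proper suffix that is still a prefix of `110`.
4 states suffice.
        0   1  
>  s0   s0  s1 
   s1   s0  s2 
   s2   s3  s2 
 * s3   s0  s1 
(> = start, * = accepting)

start=s0 accept=s3 s0-0->s0 s0-1->s1 s1-0->s0 s1-1->s2 s2-0->s3 s2-1->s2 s3-0->s0 s3-1->s1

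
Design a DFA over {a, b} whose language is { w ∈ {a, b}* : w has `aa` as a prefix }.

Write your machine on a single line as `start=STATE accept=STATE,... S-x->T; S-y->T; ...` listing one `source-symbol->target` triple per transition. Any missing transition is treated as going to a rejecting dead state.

start=q0; accept=q2; q0-a->q1; q0-b->q3; q1-a->q2; q1-b->q3; q2-a->q2; q2-b->q2; q3-a->q3; q3-b->q3

Walk along `aa` while the input agrees: from q0 take `a` to q1, and so on. Any deviation drops to the rejecting sink q3. Once q2 is reached the prefix is confirmed and every continuation is accepted.
4 states suffice.
        a   b  
>  q0   q1  q3 
   q1   q2  q3 
 * q2   q2  q2 
   q3   q3  q3 
(> = start, * = accepting)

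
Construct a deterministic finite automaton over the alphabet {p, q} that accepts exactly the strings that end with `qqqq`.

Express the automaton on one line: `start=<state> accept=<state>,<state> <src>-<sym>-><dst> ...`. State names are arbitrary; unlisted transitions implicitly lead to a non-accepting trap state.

Let each state record the length of the longest suffix of the input read so far that is also a prefix of `qqqq`. s1 means the last symbol is `q`; s2 means the last 2 symbols are `qq`; s3 means the last 3 symbols are `qqq`; s4 means the last 4 symbols are `qqqq`. Accept only at s4, where the string currently ends in `qqqq`.
        p   q  
>  s0   s0  s1 
   s1   s0  s2 
   s2   s0  s3 
   s3   s0  s4 
 * s4   s0  s4 
(> = start, * = accepting)

start=s0 accept=s4 s0-p->s0 s0-q->s1 s1-p->s0 s1-q->s2 s2-p->s0 s2-q->s3 s3-p->s0 s3-q->s4 s4-p->s0 s4-q->s4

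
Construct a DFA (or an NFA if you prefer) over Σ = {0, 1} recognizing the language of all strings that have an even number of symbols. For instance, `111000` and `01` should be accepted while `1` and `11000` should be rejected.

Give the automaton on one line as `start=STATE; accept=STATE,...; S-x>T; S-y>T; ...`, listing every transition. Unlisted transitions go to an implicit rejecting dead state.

start=A; accept=A; A-0>B; A-1>B; B-0>A; B-1>A

Count input length modulo 2: every symbol advances one step around the cycle A → B → A. Accept at A.
2 states suffice.
       0  1 
>* A   B  B 
   B   A  A 
(> = start, * = accepting)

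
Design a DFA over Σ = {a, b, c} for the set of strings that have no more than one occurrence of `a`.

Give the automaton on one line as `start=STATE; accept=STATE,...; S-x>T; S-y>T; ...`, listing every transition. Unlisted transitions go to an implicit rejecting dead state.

Only the number of `a`s matters, and only up to 2. Make a chain s0 → s1 → s2 advanced by each `a` (with s2 absorbing); every other symbol self-loops. The accepting set is {s0, s1}.
A 3-state machine:
        a   b   c  
>* s0   s1  s0  s0 
 * s1   s2  s1  s1 
   s2   s2  s2  s2 
(> = start, * = accepting)

start=s0; accept=s0,s1; s0-a>s1; s0-b>s0; s0-c>s0; s1-a>s2; s1-b>s1; s1-c>s1; s2-a>s2; s2-b>s2; s2-c>s2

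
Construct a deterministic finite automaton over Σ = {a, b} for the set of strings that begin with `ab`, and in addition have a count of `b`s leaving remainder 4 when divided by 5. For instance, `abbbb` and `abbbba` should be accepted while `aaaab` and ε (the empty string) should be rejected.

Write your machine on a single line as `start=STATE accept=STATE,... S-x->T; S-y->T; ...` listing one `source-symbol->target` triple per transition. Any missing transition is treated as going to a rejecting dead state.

Build one automaton per condition and run them in lockstep. One (4 states) tracks whether the input so far still matches the prefix `ab`; the other (5 states) tracks the count of `b`s modulo 5. Each combined state is a pair, one component from each; accept when both components accept. Equivalent product states are then merged.
With 8 states:
        a   b  
>  q0   q1  q2 
   q1   q2  q3 
   q2   q2  q2 
   q3   q3  q4 
   q4   q4  q5 
   q5   q5  q6 
 * q6   q6  q7 
   q7   q7  q3 
(> = start, * = accepting)

start=q0; accept=q6; q0-a->q1; q0-b->q2; q1-a->q2; q1-b->q3; q2-a->q2; q2-b->q2; q3-a->q3; q3-b->q4; q4-a->q4; q4-b->q5; q5-a->q5; q5-b->q6; q6-a->q6; q6-b->q7; q7-a->q7; q7-b->q3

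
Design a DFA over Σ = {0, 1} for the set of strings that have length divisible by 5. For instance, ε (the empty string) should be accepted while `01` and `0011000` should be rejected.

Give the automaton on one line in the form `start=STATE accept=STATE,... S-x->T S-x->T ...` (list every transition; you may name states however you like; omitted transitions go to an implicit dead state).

Count input length modulo 5: every symbol advances one step around the cycle A → B → C → D → E → A. Accept at A.
5 states suffice.
       0  1 
>* A   B  B 
   B   C  C 
   C   D  D 
   D   E  E 
   E   A  A 
(> = start, * = accepting)

start=A accept=A A-0->B A-1->B B-0->C B-1->C C-0->D C-1->D D-0->E D-1->E E-0->A E-1->A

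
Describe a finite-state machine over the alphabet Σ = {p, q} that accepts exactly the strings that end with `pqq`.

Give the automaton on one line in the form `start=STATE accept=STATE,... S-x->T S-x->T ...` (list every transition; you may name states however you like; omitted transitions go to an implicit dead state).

start=S0 accept=S3 S0-p->S1 S0-q->S0 S1-p->S1 S1-q->S2 S2-p->S1 S2-q->S3 S3-p->S1 S3-q->S0

Let each state record the length of the longest suffix of the input read so far that is also a prefix of `pqq`. S1 means the last symbol is `p`; S2 means the last 2 symbols are `pq`; S3 means the last 3 symbols are `pqq`. Accept only at S3, where the string currently ends in `pqq`.
A 4-state machine:
        p   q  
>  S0   S1  S0 
   S1   S1  S2 
   S2   S1  S3 
 * S3   S1  S0 
(> = start, * = accepting)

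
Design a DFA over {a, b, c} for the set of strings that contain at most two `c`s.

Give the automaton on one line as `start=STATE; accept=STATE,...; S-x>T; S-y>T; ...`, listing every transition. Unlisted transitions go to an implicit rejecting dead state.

Count `c`s, saturating at 3: states q0 through q2 mean 0 through 2 `c`s seen; q3 means more than 2. Each `c` increments (capped at q3); other symbols loop. Accept from {q0, q1, q2}.
A 4-state machine:
        a   b   c  
>* q0   q0  q0  q1 
 * q1   q1  q1  q2 
 * q2   q2  q2  q3 
   q3   q3  q3  q3 
(> = start, * = accepting)

start=q0; accept=q0,q1,q2; q0-a>q0; q0-b>q0; q0-c>q1; q1-a>q1; q1-b>q1; q1-c>q2; q2-a>q2; q2-b>q2; q2-c>q3; q3-a>q3; q3-b>q3; q3-c>q3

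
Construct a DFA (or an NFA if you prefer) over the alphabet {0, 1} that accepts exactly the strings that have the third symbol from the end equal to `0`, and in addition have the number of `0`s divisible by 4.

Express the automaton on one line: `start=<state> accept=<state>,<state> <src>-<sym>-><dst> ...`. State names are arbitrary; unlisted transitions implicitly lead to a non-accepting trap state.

start=q0 accept=q5,q8,q9,q12 q0-0->q1 q0-1->q0 q1-0->q2 q1-1->q1 q2-0->q3 q2-1->q4 q3-0->q5 q3-1->q6 q4-0->q7 q4-1->q4 q5-0->q1 q5-1->q8 q6-0->q9 q6-1->q10 q7-0->q11 q7-1->q6 q8-0->q1 q8-1->q12 q9-0->q1 q9-1->q13 q10-0->q14 q10-1->q10 q11-0->q1 q11-1->q8 q12-0->q1 q12-1->q0 q13-0->q1 q13-1->q12 q14-0->q1 q14-1->q13

Run two small machines in parallel and take their product. The first has 15 states tracking the last 3 symbols read; the second has 4 states tracking the count of `0`s modulo 4. A product state is a pair (one from each), accepting exactly when both do. After merging equivalent states the machine shrinks.
15 states suffice.
          0    1  
>  q0     q1   q0 
   q1     q2   q1 
   q2     q3   q4 
   q3     q5   q6 
   q4     q7   q4 
 * q5     q1   q8 
   q6     q9  q10 
   q7    q11   q6 
 * q8     q1  q12 
 * q9     q1  q13 
   q10   q14  q10 
   q11    q1   q8 
 * q12    q1   q0 
   q13    q1  q12 
   q14    q1  q13 
(> = start, * = accepting)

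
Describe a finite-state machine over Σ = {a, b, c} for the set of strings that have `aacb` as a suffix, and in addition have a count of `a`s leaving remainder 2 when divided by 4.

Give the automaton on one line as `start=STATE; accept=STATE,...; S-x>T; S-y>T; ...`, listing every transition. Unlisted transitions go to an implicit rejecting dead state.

Build one automaton per condition and run them in lockstep. One (5 states) tracks how much of the suffix `aacb` has currently been matched; the other (4 states) tracks the count of `a`s modulo 4. Each combined state is a pair, one component from each; accept when both components accept. Minimizing collapses redundant product states.
An 8-state machine:
        a   b   c  
>  q0   q1  q0  q0 
   q1   q2  q3  q3 
   q2   q4  q5  q6 
   q3   q5  q3  q3 
   q4   q0  q4  q4 
   q5   q4  q5  q5 
   q6   q4  q7  q5 
 * q7   q4  q5  q5 
(> = start, * = accepting)

start=q0; accept=q7; q0-a>q1; q0-b>q0; q0-c>q0; q1-a>q2; q1-b>q3; q1-c>q3; q2-a>q4; q2-b>q5; q2-c>q6; q3-a>q5; q3-b>q3; q3-c>q3; q4-a>q0; q4-b>q4; q4-c>q4; q5-a>q4; q5-b>q5; q5-c>q5; q6-a>q4; q6-b>q7; q6-c>q5; q7-a>q4; q7-b>q5; q7-c>q5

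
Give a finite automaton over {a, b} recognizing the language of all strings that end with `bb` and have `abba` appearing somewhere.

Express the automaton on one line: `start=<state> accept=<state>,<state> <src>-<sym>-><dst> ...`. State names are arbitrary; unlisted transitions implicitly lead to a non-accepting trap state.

start=q0 accept=q8 q0-a->q1 q0-b->q2 q1-a->q1 q1-b->q3 q2-a->q1 q2-b->q4 q3-a->q1 q3-b->q5 q4-a->q1 q4-b->q4 q5-a->q6 q5-b->q4 q6-a->q6 q6-b->q7 q7-a->q6 q7-b->q8 q8-a->q6 q8-b->q8

Run two small machines in parallel and take their product. One (3 states) tracks how much of the suffix `bb` has currently been matched; the other (5 states) tracks whether and how much of `abba` has been seen. Each combined state is a pair, one component from each; accept when both components accept.
With 9 states:
        a   b  
>  q0   q1  q2 
   q1   q1  q3 
   q2   q1  q4 
   q3   q1  q5 
   q4   q1  q4 
   q5   q6  q4 
   q6   q6  q7 
   q7   q6  q8 
 * q8   q6  q8 
(> = start, * = accepting)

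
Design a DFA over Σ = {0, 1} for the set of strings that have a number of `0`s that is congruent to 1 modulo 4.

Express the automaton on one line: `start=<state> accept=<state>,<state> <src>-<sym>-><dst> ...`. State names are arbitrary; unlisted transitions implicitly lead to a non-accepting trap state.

The only thing that matters is how many `0`s have appeared, reduced mod 4. Use one state per residue: s0 for 0, …, s3 for 3. Reading `0` moves to the next residue; anything else stays put. s1 is accepting.
A 4-state machine:
        0   1  
>  s0   s1  s0 
 * s1   s2  s1 
   s2   s3  s2 
   s3   s0  s3 
(> = start, * = accepting)

start=s0 accept=s1 s0-0->s1 s0-1->s0 s1-0->s2 s1-1->s1 s2-0->s3 s2-1->s2 s3-0->s0 s3-1->s3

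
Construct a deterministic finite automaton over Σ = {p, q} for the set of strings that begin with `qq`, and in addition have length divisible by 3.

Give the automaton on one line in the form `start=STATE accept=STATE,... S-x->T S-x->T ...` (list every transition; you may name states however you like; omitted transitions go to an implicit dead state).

Run two small machines in parallel and take their product. One (4 states) tracks whether the input so far still matches the prefix `qq`; the other (3 states) tracks the input length modulo 3. Each combined state is a pair, one component from each; accept when both components accept. Minimizing collapses redundant product states.
       p  q 
>  A   B  C 
   B   B  B 
   C   B  D 
   D   E  E 
 * E   F  F 
   F   D  D 
(> = start, * = accepting)

start=A accept=E A-p->B A-q->C B-p->B B-q->B C-p->B C-q->D D-p->E D-q->E E-p->F E-q->F F-p->D F-q->D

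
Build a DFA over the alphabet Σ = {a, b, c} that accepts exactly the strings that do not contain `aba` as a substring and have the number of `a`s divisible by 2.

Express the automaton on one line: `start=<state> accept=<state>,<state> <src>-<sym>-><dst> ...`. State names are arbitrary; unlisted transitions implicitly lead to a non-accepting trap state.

start=q0 accept=q0,q2,q5 q0-a->q1 q0-b->q0 q0-c->q0 q1-a->q2 q1-b->q3 q1-c->q4 q2-a->q1 q2-b->q5 q2-c->q0 q3-a->q6 q3-b->q4 q3-c->q4 q4-a->q2 q4-b->q4 q4-c->q4 q5-a->q6 q5-b->q0 q5-c->q0 q6-a->q6 q6-b->q6 q6-c->q6

Handle the two conditions separately and then intersect. One (4 states) tracks partial matches of the forbidden pattern `aba`; the other (2 states) tracks the count of `a`s modulo 2. Each combined state is a pair, one component from each; accept when both components accept. After merging equivalent states the machine shrinks.
7 states suffice.
        a   b   c  
>* q0   q1  q0  q0 
   q1   q2  q3  q4 
 * q2   q1  q5  q0 
   q3   q6  q4  q4 
   q4   q2  q4  q4 
 * q5   q6  q0  q0 
   q6   q6  q6  q6 
(> = start, * = accepting)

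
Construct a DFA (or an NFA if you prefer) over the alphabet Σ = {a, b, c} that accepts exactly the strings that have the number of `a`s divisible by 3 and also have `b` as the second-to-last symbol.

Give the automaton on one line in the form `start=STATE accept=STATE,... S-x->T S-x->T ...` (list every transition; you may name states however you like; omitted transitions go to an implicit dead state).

Run two small machines in parallel and take their product. The first has 3 states tracking the count of `a`s modulo 3; the second has 13 states tracking the last 2 symbols read. A product state is a pair (one from each), accepting exactly when both do. After merging equivalent states the machine shrinks.
With 7 states:
        a   b   c  
>  q0   q1  q2  q0 
   q1   q3  q1  q1 
   q2   q1  q4  q5 
   q3   q0  q6  q3 
 * q4   q1  q4  q5 
 * q5   q1  q2  q0 
   q6   q5  q6  q3 
(> = start, * = accepting)

start=q0 accept=q4,q5 q0-a->q1 q0-b->q2 q0-c->q0 q1-a->q3 q1-b->q1 q1-c->q1 q2-a->q1 q2-b->q4 q2-c->q5 q3-a->q0 q3-b->q6 q3-c->q3 q4-a->q1 q4-b->q4 q4-c->q5 q5-a->q1 q5-b->q2 q5-c->q0 q6-a->q5 q6-b->q6 q6-c->q3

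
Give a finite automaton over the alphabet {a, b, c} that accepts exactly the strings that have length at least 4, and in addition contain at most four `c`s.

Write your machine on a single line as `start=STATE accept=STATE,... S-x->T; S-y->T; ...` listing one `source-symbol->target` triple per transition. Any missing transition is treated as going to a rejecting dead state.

Build one automaton per condition and run them in lockstep. One (6 states) tracks the input length, saturating at 5; the other (6 states) tracks the count of `c`s, saturating at 5. Each combined state is a pair, one component from each; accept when both components accept.
A 21-state machine:
          a    b    c  
>  s0     s1   s1   s2 
   s1     s3   s3   s4 
   s2     s4   s4   s5 
   s3     s6   s6   s7 
   s4     s7   s7   s8 
   s5     s8   s8   s9 
   s6    s10  s10  s11 
   s7    s11  s11  s12 
   s8    s12  s12  s13 
   s9    s13  s13  s14 
 * s10   s15  s15  s16 
 * s11   s16  s16  s17 
 * s12   s17  s17  s18 
 * s13   s18  s18  s19 
 * s14   s19  s19  s20 
 * s15   s15  s15  s16 
 * s16   s16  s16  s17 
 * s17   s17  s17  s18 
 * s18   s18  s18  s19 
 * s19   s19  s19  s20 
   s20   s20  s20  s20 
(> = start, * = accepting)

start=s0; accept=s10,s11,s12,s13,s14,s15,s16,s17,s18,s19; s0-a->s1; s0-b->s1; s0-c->s2; s1-a->s3; s1-b->s3; s1-c->s4; s2-a->s4; s2-b->s4; s2-c->s5; s3-a->s6; s3-b->s6; s3-c->s7; s4-a->s7; s4-b->s7; s4-c->s8; s5-a->s8; s5-b->s8; s5-c->s9; s6-a->s10; s6-b->s10; s6-c->s11; s7-a->s11; s7-b->s11; s7-c->s12; s8-a->s12; s8-b->s12; s8-c->s13; s9-a->s13; s9-b->s13; s9-c->s14; s10-a->s15; s10-b->s15; s10-c->s16; s11-a->s16; s11-b->s16; s11-c->s17; s12-a->s17; s12-b->s17; s12-c->s18; s13-a->s18; s13-b->s18; s13-c->s19; s14-a->s19; s14-b->s19; s14-c->s20; s15-a->s15; s15-b->s15; s15-c->s16; s16-a->s16; s16-b->s16; s16-c->s17; s17-a->s17; s17-b->s17; s17-c->s18; s18-a->s18; s18-b->s18; s18-c->s19; s19-a->s19; s19-b->s19; s19-c->s20; s20-a->s20; s20-b->s20; s20-c->s20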